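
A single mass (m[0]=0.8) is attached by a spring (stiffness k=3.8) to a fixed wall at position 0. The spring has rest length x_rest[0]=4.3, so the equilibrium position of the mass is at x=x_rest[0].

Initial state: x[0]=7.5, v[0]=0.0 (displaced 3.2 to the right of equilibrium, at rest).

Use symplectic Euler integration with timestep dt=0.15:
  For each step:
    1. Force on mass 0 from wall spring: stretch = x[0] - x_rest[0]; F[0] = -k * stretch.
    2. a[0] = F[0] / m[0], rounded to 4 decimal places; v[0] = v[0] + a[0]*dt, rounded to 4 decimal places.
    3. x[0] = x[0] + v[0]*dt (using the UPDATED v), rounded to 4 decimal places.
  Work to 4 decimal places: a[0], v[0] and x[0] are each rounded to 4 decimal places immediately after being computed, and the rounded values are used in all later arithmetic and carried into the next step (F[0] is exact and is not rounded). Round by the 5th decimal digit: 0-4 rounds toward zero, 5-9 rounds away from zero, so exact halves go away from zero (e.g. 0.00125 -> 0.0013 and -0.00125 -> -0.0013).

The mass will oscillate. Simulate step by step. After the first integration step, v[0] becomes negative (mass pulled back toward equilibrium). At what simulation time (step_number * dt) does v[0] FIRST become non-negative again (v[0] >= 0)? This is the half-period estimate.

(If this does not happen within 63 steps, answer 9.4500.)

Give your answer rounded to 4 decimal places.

Answer: 1.5000

Derivation:
Step 0: x=[7.5000] v=[0.0000]
Step 1: x=[7.1580] v=[-2.2800]
Step 2: x=[6.5106] v=[-4.3163]
Step 3: x=[5.6269] v=[-5.8914]
Step 4: x=[4.6014] v=[-6.8368]
Step 5: x=[3.5437] v=[-7.0516]
Step 6: x=[2.5668] v=[-6.5127]
Step 7: x=[1.7751] v=[-5.2778]
Step 8: x=[1.2533] v=[-3.4788]
Step 9: x=[1.0571] v=[-1.3080]
Step 10: x=[1.2075] v=[1.0026]
First v>=0 after going negative at step 10, time=1.5000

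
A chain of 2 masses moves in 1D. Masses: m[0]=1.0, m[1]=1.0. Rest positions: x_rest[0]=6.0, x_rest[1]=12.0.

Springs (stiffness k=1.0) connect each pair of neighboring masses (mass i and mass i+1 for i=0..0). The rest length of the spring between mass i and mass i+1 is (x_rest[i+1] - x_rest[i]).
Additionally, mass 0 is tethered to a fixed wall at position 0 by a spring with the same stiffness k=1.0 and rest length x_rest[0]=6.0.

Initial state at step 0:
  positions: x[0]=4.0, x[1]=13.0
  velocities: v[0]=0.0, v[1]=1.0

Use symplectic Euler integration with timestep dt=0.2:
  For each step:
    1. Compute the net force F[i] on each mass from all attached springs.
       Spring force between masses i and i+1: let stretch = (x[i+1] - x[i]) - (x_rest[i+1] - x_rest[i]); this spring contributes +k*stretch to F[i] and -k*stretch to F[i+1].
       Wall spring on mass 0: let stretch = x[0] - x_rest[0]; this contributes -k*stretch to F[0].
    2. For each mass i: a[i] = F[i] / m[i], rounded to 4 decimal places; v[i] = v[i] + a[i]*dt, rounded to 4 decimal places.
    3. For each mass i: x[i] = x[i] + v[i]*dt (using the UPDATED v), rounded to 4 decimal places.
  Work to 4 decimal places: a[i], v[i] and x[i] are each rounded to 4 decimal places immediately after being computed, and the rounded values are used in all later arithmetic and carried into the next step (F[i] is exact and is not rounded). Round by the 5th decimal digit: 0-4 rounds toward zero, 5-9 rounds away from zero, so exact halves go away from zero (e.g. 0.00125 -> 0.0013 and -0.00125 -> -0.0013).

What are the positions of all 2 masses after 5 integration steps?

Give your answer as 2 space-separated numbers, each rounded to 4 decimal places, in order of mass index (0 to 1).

Answer: 6.4715 12.4646

Derivation:
Step 0: x=[4.0000 13.0000] v=[0.0000 1.0000]
Step 1: x=[4.2000 13.0800] v=[1.0000 0.4000]
Step 2: x=[4.5872 13.0448] v=[1.9360 -0.1760]
Step 3: x=[5.1292 12.9113] v=[2.7101 -0.6675]
Step 4: x=[5.7773 12.7065] v=[3.2407 -1.0239]
Step 5: x=[6.4715 12.4646] v=[3.4711 -1.2097]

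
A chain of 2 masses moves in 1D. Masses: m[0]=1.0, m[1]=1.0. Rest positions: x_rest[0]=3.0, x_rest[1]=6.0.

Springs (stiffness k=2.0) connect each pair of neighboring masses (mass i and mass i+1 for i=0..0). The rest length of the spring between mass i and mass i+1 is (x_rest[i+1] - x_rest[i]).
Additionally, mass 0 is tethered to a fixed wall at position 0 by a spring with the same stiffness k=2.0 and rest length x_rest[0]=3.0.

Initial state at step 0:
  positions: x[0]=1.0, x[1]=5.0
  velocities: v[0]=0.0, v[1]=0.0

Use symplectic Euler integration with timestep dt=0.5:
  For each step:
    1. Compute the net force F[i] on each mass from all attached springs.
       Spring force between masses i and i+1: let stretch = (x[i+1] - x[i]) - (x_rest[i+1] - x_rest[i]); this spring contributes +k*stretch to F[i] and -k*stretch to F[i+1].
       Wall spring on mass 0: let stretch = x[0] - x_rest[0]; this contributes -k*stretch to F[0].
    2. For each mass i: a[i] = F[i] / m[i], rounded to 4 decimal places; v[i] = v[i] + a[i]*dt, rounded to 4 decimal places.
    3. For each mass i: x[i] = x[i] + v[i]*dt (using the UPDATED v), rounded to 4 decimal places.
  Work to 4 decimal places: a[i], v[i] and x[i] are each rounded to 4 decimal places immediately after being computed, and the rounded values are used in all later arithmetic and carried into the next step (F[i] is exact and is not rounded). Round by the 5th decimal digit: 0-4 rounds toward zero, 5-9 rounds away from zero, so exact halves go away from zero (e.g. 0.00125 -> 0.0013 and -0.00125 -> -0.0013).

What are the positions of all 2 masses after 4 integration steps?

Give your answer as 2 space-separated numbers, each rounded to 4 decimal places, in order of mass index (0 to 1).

Step 0: x=[1.0000 5.0000] v=[0.0000 0.0000]
Step 1: x=[2.5000 4.5000] v=[3.0000 -1.0000]
Step 2: x=[3.7500 4.5000] v=[2.5000 0.0000]
Step 3: x=[3.5000 5.6250] v=[-0.5000 2.2500]
Step 4: x=[2.5625 7.1875] v=[-1.8750 3.1250]

Answer: 2.5625 7.1875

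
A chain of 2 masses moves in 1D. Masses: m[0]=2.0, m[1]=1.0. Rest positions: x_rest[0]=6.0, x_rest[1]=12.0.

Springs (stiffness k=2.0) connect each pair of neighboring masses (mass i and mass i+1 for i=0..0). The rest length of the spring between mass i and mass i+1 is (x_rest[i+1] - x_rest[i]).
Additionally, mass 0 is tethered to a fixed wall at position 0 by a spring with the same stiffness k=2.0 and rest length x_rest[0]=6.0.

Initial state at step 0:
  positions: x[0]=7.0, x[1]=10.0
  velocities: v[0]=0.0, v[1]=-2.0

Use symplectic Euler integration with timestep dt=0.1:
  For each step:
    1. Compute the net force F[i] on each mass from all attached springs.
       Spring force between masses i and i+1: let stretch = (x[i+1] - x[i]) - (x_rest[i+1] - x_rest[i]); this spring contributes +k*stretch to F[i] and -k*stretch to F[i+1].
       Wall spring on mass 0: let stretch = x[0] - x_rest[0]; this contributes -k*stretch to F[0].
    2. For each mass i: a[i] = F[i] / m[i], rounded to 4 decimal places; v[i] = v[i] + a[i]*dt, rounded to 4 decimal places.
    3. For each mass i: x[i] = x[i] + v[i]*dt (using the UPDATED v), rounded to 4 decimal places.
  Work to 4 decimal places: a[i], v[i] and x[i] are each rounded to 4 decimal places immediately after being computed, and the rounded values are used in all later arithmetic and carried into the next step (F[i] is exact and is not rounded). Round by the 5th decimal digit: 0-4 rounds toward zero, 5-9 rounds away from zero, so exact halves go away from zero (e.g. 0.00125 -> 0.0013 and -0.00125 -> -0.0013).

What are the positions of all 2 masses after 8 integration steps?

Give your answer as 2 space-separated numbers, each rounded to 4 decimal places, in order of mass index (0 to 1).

Step 0: x=[7.0000 10.0000] v=[0.0000 -2.0000]
Step 1: x=[6.9600 9.8600] v=[-0.4000 -1.4000]
Step 2: x=[6.8794 9.7820] v=[-0.8060 -0.7800]
Step 3: x=[6.7590 9.7660] v=[-1.2037 -0.1605]
Step 4: x=[6.6011 9.8098] v=[-1.5789 0.4381]
Step 5: x=[6.4093 9.9094] v=[-1.9181 0.9964]
Step 6: x=[6.1884 10.0590] v=[-2.2090 1.4964]
Step 7: x=[5.9443 10.2512] v=[-2.4408 1.9223]
Step 8: x=[5.6839 10.4773] v=[-2.6045 2.2609]

Answer: 5.6839 10.4773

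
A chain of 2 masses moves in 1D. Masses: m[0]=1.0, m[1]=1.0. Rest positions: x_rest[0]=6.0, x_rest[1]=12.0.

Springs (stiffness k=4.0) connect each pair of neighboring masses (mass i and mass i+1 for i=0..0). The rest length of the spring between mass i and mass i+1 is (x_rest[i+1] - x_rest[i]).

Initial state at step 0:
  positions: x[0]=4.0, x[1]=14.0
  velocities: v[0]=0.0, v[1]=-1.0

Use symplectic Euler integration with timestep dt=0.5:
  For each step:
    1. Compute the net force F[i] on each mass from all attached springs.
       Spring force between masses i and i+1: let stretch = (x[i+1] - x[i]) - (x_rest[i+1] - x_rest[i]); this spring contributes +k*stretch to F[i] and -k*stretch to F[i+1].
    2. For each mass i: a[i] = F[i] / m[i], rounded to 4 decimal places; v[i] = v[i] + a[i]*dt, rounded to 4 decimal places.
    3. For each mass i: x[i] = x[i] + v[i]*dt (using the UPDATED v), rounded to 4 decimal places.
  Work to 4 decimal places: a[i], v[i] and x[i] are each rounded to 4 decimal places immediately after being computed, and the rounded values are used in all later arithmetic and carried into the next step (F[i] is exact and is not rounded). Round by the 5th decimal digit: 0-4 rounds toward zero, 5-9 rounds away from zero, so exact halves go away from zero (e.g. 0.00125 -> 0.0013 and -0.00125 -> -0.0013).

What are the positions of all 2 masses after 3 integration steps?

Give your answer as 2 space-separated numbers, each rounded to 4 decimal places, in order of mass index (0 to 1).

Answer: 3.0000 13.5000

Derivation:
Step 0: x=[4.0000 14.0000] v=[0.0000 -1.0000]
Step 1: x=[8.0000 9.5000] v=[8.0000 -9.0000]
Step 2: x=[7.5000 9.5000] v=[-1.0000 0.0000]
Step 3: x=[3.0000 13.5000] v=[-9.0000 8.0000]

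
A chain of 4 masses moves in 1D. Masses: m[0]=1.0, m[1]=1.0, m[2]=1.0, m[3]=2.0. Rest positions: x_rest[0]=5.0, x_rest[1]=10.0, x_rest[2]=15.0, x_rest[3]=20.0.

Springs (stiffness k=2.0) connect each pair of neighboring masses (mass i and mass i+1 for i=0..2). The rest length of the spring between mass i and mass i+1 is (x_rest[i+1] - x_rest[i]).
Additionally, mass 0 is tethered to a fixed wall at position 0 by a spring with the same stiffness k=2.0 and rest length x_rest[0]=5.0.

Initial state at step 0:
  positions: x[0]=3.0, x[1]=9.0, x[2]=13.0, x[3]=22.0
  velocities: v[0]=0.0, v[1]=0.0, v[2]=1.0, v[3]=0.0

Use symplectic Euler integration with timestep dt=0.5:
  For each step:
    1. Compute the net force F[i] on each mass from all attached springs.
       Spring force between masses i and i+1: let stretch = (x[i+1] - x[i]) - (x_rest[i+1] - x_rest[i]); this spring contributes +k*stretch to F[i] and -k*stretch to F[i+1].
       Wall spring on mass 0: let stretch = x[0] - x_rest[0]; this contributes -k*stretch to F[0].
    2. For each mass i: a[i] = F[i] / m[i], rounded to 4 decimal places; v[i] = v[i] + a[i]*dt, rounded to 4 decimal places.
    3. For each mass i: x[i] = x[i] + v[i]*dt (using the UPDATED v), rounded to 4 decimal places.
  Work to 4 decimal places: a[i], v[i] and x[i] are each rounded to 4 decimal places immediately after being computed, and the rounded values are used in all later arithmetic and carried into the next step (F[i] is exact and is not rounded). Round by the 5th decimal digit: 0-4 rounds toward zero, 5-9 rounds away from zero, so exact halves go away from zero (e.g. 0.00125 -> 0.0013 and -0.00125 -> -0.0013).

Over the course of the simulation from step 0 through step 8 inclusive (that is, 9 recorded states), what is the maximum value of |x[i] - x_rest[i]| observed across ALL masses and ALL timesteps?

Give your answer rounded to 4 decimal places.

Answer: 4.3750

Derivation:
Step 0: x=[3.0000 9.0000 13.0000 22.0000] v=[0.0000 0.0000 1.0000 0.0000]
Step 1: x=[4.5000 8.0000 16.0000 21.0000] v=[3.0000 -2.0000 6.0000 -2.0000]
Step 2: x=[5.5000 9.2500 17.5000 20.0000] v=[2.0000 2.5000 3.0000 -2.0000]
Step 3: x=[5.6250 12.7500 16.1250 19.6250] v=[0.2500 7.0000 -2.7500 -0.7500]
Step 4: x=[6.5000 14.3750 14.8125 19.6250] v=[1.7500 3.2500 -2.6250 0.0000]
Step 5: x=[8.0625 12.2813 15.6875 19.6719] v=[3.1250 -4.1875 1.7500 0.0938]
Step 6: x=[7.7032 9.7813 16.8516 19.9727] v=[-0.7187 -5.0001 2.3282 0.6016]
Step 7: x=[4.5313 9.7774 16.0411 20.7433] v=[-6.3438 -0.0079 -1.6210 1.5411]
Step 8: x=[1.7168 10.2823 14.4499 21.5883] v=[-5.6290 1.0097 -3.1825 1.6900]
Max displacement = 4.3750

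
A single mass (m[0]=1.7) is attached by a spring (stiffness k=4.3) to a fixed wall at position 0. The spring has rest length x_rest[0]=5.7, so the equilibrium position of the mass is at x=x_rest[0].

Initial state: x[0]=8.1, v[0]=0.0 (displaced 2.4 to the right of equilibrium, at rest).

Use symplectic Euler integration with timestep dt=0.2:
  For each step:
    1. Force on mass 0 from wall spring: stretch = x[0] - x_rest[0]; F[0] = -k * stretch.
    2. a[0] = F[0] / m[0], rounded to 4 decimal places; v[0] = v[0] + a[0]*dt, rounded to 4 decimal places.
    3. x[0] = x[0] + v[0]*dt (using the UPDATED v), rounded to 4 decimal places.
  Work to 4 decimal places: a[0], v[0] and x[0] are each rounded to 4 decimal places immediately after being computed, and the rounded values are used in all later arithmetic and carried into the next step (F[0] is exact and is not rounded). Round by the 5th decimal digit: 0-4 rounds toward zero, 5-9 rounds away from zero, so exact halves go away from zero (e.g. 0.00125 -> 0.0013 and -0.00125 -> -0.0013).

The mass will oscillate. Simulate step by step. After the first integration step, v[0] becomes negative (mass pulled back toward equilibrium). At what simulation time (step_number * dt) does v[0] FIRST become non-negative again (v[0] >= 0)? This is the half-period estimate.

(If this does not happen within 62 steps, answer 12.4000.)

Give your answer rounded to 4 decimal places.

Answer: 2.0000

Derivation:
Step 0: x=[8.1000] v=[0.0000]
Step 1: x=[7.8572] v=[-1.2141]
Step 2: x=[7.3961] v=[-2.3054]
Step 3: x=[6.7634] v=[-3.1634]
Step 4: x=[6.0231] v=[-3.7014]
Step 5: x=[5.2501] v=[-3.8649]
Step 6: x=[4.5226] v=[-3.6373]
Step 7: x=[3.9143] v=[-3.0417]
Step 8: x=[3.4866] v=[-2.1383]
Step 9: x=[3.2829] v=[-1.0186]
Step 10: x=[3.3237] v=[0.2042]
First v>=0 after going negative at step 10, time=2.0000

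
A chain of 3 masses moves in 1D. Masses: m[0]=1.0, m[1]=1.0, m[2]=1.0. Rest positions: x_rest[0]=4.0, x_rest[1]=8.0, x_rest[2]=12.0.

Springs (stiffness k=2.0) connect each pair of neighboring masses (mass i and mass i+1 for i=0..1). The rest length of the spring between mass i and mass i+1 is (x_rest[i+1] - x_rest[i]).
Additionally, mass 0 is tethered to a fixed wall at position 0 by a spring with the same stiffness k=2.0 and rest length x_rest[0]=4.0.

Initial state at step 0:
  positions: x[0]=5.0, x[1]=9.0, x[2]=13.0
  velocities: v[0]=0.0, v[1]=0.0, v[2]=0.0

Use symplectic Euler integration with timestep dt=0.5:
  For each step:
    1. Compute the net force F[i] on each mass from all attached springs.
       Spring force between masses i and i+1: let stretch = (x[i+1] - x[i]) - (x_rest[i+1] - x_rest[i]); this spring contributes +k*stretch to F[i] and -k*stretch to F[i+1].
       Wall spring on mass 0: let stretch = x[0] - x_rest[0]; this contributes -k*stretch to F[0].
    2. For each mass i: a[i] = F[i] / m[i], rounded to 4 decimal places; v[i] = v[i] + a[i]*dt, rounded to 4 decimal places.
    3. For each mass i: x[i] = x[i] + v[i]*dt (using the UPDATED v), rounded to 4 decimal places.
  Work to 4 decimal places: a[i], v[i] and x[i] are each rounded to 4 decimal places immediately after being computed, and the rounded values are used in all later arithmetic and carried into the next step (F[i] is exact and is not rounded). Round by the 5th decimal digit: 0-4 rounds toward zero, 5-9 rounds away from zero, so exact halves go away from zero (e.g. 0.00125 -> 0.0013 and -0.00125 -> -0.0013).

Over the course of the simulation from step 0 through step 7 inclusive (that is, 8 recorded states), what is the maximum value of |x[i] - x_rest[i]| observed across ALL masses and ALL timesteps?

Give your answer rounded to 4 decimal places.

Step 0: x=[5.0000 9.0000 13.0000] v=[0.0000 0.0000 0.0000]
Step 1: x=[4.5000 9.0000 13.0000] v=[-1.0000 0.0000 0.0000]
Step 2: x=[4.0000 8.7500 13.0000] v=[-1.0000 -0.5000 0.0000]
Step 3: x=[3.8750 8.2500 12.8750] v=[-0.2500 -1.0000 -0.2500]
Step 4: x=[4.0000 7.8750 12.4375] v=[0.2500 -0.7500 -0.8750]
Step 5: x=[4.0625 7.8438 11.7188] v=[0.1250 -0.0625 -1.4375]
Step 6: x=[3.9844 7.8594 11.0626] v=[-0.1562 0.0312 -1.3125]
Step 7: x=[3.8516 7.5391 10.8048] v=[-0.2656 -0.6406 -0.5157]
Max displacement = 1.1952

Answer: 1.1952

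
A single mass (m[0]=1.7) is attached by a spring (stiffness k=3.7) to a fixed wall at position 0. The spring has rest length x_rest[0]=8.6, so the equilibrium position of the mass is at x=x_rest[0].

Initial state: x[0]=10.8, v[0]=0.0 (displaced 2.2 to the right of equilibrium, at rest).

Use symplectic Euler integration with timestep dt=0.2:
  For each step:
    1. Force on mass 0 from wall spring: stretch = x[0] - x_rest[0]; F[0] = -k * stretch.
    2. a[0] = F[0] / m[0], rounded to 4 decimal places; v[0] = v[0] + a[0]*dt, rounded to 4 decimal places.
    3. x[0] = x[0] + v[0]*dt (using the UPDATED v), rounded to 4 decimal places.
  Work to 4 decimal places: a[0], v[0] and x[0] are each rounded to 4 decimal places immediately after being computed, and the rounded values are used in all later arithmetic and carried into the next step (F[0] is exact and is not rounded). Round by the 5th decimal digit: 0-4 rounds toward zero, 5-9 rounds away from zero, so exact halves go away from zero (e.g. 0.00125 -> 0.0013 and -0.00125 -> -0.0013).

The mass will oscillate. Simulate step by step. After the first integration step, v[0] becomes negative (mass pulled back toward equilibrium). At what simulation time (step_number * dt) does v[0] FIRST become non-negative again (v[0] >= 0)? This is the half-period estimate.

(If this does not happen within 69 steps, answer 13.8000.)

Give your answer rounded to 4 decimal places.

Answer: 2.2000

Derivation:
Step 0: x=[10.8000] v=[0.0000]
Step 1: x=[10.6085] v=[-0.9576]
Step 2: x=[10.2421] v=[-1.8319]
Step 3: x=[9.7328] v=[-2.5467]
Step 4: x=[9.1248] v=[-3.0398]
Step 5: x=[8.4712] v=[-3.2682]
Step 6: x=[7.8288] v=[-3.2121]
Step 7: x=[7.2535] v=[-2.8764]
Step 8: x=[6.7954] v=[-2.2903]
Step 9: x=[6.4944] v=[-1.5048]
Step 10: x=[6.3768] v=[-0.5882]
Step 11: x=[6.4527] v=[0.3795]
First v>=0 after going negative at step 11, time=2.2000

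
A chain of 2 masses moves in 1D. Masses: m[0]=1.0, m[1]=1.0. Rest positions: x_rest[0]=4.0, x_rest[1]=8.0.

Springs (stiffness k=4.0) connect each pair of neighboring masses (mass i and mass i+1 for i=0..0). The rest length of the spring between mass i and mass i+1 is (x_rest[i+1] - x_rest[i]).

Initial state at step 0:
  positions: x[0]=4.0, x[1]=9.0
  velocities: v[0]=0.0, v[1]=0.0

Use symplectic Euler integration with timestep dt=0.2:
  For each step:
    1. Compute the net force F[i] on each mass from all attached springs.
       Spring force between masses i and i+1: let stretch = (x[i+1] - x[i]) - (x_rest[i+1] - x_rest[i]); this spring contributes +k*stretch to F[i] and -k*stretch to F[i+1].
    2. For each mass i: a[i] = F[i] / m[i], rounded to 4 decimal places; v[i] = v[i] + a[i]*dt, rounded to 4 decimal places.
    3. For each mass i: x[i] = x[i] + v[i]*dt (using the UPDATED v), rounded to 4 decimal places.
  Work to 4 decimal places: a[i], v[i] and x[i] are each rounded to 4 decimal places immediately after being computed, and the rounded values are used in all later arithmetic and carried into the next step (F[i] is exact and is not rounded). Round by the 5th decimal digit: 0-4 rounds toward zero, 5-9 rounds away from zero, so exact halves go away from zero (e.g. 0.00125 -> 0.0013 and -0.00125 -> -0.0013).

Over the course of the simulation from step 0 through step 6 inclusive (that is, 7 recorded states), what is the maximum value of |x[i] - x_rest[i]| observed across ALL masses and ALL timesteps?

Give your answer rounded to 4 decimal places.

Step 0: x=[4.0000 9.0000] v=[0.0000 0.0000]
Step 1: x=[4.1600 8.8400] v=[0.8000 -0.8000]
Step 2: x=[4.4288 8.5712] v=[1.3440 -1.3440]
Step 3: x=[4.7204 8.2796] v=[1.4579 -1.4579]
Step 4: x=[4.9415 8.0585] v=[1.1053 -1.1053]
Step 5: x=[5.0213 7.9787] v=[0.3989 -0.3989]
Step 6: x=[4.9343 8.0657] v=[-0.4352 0.4352]
Max displacement = 1.0213

Answer: 1.0213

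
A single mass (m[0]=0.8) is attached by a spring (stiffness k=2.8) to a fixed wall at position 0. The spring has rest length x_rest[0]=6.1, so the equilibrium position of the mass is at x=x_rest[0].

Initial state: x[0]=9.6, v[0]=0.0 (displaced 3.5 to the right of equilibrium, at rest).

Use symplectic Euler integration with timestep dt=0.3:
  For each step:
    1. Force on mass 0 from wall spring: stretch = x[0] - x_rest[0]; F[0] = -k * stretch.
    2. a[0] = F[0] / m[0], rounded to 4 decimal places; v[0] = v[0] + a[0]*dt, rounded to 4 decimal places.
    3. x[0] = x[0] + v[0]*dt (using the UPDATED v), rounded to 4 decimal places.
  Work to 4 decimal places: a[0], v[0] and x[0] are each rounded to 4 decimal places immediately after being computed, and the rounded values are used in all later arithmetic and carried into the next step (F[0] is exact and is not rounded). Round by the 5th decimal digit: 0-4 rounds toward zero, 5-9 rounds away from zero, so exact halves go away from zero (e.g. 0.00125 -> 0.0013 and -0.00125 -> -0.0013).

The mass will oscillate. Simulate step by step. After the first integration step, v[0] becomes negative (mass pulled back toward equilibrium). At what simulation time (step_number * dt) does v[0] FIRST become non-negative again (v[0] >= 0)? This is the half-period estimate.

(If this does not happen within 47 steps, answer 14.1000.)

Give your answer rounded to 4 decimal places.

Step 0: x=[9.6000] v=[0.0000]
Step 1: x=[8.4975] v=[-3.6750]
Step 2: x=[6.6398] v=[-6.1924]
Step 3: x=[4.6120] v=[-6.7592]
Step 4: x=[3.0530] v=[-5.1968]
Step 5: x=[2.4538] v=[-1.9975]
Step 6: x=[3.0031] v=[1.8310]
First v>=0 after going negative at step 6, time=1.8000

Answer: 1.8000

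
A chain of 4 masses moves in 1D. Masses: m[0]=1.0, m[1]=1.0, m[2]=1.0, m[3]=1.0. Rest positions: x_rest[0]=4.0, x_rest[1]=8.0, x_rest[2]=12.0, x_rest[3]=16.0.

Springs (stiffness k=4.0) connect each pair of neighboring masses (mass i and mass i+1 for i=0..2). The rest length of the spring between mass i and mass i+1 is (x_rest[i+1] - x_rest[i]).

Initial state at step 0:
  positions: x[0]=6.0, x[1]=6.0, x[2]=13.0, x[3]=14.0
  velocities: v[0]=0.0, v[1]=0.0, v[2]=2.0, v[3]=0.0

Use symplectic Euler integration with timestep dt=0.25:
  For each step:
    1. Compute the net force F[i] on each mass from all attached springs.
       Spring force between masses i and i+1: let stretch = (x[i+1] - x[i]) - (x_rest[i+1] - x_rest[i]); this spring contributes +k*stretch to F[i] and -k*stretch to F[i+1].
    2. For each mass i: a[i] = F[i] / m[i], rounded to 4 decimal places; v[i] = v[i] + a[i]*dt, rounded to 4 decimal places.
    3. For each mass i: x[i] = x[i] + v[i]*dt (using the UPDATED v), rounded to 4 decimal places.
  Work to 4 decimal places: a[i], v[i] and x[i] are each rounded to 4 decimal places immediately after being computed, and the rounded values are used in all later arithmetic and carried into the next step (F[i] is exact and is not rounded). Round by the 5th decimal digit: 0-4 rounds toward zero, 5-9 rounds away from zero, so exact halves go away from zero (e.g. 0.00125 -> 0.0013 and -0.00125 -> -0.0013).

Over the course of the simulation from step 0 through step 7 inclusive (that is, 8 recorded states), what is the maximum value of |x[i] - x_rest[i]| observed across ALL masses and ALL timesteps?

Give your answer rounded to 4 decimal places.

Answer: 2.9082

Derivation:
Step 0: x=[6.0000 6.0000 13.0000 14.0000] v=[0.0000 0.0000 2.0000 0.0000]
Step 1: x=[5.0000 7.7500 12.0000 14.7500] v=[-4.0000 7.0000 -4.0000 3.0000]
Step 2: x=[3.6875 9.8750 10.6250 15.8125] v=[-5.2500 8.5000 -5.5000 4.2500]
Step 3: x=[2.9219 10.6406 10.3594 16.5781] v=[-3.0625 3.0625 -1.0625 3.0625]
Step 4: x=[3.0860 9.4063 11.7188 16.7891] v=[0.6562 -4.9374 5.4374 0.8438]
Step 5: x=[3.8301 7.1700 13.7676 16.7325] v=[2.9765 -8.9452 8.1952 -0.2265]
Step 6: x=[4.4092 5.7481 14.9082 16.9347] v=[2.3164 -5.6875 4.5625 0.8086]
Step 7: x=[4.3230 6.2815 14.2654 17.6302] v=[-0.3447 2.1337 -2.5711 2.7821]
Max displacement = 2.9082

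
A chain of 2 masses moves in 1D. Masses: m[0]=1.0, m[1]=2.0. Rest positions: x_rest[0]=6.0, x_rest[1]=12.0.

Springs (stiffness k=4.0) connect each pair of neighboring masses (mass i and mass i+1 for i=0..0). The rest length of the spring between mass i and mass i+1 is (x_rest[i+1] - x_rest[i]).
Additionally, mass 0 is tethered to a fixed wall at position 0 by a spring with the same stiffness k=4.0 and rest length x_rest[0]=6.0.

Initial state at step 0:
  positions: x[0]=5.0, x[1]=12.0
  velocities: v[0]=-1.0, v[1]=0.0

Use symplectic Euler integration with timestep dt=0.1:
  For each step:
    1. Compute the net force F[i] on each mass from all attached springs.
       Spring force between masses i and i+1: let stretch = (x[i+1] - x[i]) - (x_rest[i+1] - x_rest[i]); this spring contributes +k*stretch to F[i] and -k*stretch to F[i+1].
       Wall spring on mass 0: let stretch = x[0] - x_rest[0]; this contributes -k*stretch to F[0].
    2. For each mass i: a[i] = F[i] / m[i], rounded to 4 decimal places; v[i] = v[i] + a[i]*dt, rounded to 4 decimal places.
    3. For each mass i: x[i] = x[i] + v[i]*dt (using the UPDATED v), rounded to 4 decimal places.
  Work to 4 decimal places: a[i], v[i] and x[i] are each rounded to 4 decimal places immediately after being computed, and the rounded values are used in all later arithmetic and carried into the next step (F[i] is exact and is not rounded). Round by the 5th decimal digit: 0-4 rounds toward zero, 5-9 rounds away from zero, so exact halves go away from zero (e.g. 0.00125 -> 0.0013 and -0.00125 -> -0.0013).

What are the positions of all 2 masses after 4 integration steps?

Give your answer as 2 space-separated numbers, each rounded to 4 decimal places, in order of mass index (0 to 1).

Step 0: x=[5.0000 12.0000] v=[-1.0000 0.0000]
Step 1: x=[4.9800 11.9800] v=[-0.2000 -0.2000]
Step 2: x=[5.0408 11.9400] v=[0.6080 -0.4000]
Step 3: x=[5.1759 11.8820] v=[1.3514 -0.5798]
Step 4: x=[5.3723 11.8099] v=[1.9635 -0.7210]

Answer: 5.3723 11.8099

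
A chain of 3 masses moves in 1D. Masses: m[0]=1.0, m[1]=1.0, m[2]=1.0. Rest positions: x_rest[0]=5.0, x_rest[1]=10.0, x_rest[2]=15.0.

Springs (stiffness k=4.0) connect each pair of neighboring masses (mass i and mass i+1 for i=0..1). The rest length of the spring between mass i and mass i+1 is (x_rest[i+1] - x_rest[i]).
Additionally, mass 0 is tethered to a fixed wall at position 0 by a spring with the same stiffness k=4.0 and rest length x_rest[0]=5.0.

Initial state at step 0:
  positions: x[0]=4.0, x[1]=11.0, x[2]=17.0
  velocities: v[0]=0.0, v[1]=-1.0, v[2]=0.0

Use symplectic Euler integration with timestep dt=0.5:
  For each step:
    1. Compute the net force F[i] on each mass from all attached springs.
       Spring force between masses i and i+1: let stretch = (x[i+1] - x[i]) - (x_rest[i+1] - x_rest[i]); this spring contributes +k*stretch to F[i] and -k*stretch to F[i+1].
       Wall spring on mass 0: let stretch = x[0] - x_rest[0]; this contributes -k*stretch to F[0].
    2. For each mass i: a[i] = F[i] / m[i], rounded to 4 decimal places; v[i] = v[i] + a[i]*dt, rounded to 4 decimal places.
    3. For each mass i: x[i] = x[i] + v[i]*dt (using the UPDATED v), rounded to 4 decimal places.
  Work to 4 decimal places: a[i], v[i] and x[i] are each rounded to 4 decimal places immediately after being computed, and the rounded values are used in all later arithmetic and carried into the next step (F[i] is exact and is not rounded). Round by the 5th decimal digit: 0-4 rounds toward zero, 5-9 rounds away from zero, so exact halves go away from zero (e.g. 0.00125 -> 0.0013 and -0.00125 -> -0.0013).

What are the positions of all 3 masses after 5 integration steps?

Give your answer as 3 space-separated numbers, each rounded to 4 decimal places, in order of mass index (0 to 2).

Step 0: x=[4.0000 11.0000 17.0000] v=[0.0000 -1.0000 0.0000]
Step 1: x=[7.0000 9.5000 16.0000] v=[6.0000 -3.0000 -2.0000]
Step 2: x=[5.5000 12.0000 13.5000] v=[-3.0000 5.0000 -5.0000]
Step 3: x=[5.0000 9.5000 14.5000] v=[-1.0000 -5.0000 2.0000]
Step 4: x=[4.0000 7.5000 15.5000] v=[-2.0000 -4.0000 2.0000]
Step 5: x=[2.5000 10.0000 13.5000] v=[-3.0000 5.0000 -4.0000]

Answer: 2.5000 10.0000 13.5000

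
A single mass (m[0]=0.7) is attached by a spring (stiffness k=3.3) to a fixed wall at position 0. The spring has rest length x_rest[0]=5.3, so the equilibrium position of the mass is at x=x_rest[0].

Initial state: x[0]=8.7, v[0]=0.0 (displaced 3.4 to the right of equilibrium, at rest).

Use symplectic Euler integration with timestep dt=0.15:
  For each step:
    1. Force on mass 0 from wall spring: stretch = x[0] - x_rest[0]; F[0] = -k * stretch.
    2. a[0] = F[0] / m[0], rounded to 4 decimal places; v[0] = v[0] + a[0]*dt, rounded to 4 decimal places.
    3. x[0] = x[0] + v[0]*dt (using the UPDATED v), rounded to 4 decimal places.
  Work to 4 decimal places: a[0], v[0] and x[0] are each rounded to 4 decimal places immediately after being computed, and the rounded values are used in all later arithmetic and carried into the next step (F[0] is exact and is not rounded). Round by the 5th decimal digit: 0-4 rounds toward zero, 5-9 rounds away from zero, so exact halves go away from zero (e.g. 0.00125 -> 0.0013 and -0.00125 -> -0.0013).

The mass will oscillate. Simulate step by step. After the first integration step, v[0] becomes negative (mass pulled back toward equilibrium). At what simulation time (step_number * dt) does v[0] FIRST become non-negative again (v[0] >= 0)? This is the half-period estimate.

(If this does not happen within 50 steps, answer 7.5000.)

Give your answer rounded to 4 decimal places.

Step 0: x=[8.7000] v=[0.0000]
Step 1: x=[8.3394] v=[-2.4043]
Step 2: x=[7.6564] v=[-4.5536]
Step 3: x=[6.7234] v=[-6.2199]
Step 4: x=[5.6394] v=[-7.2264]
Step 5: x=[4.5194] v=[-7.4664]
Step 6: x=[3.4822] v=[-6.9144]
Step 7: x=[2.6379] v=[-5.6290]
Step 8: x=[2.0759] v=[-3.7465]
Step 9: x=[1.8559] v=[-1.4666]
Step 10: x=[2.0012] v=[0.9689]
First v>=0 after going negative at step 10, time=1.5000

Answer: 1.5000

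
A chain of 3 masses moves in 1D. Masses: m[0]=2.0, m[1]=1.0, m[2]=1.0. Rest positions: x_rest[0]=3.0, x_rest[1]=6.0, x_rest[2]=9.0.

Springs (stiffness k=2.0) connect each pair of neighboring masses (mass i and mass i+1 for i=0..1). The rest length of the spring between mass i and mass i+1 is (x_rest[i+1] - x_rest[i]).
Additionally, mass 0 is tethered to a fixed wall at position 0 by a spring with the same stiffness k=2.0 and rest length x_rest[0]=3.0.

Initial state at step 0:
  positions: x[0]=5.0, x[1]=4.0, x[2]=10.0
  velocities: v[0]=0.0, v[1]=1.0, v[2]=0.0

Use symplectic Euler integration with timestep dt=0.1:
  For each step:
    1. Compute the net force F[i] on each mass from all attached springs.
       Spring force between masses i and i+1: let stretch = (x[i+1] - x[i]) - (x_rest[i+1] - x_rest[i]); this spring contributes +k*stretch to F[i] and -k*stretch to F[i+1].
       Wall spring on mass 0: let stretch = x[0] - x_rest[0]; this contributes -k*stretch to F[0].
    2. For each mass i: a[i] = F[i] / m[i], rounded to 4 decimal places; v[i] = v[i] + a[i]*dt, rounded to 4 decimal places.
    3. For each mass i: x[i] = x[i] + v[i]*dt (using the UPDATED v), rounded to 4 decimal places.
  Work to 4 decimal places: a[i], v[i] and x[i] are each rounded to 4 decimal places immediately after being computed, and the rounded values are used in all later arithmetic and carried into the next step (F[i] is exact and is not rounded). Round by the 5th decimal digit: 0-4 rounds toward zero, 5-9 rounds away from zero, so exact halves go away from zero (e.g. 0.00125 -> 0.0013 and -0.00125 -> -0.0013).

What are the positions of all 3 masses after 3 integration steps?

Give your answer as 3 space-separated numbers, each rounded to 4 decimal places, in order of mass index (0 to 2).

Step 0: x=[5.0000 4.0000 10.0000] v=[0.0000 1.0000 0.0000]
Step 1: x=[4.9400 4.2400 9.9400] v=[-0.6000 2.4000 -0.6000]
Step 2: x=[4.8236 4.6080 9.8260] v=[-1.1640 3.6800 -1.1400]
Step 3: x=[4.6568 5.0847 9.6676] v=[-1.6679 4.7667 -1.5836]

Answer: 4.6568 5.0847 9.6676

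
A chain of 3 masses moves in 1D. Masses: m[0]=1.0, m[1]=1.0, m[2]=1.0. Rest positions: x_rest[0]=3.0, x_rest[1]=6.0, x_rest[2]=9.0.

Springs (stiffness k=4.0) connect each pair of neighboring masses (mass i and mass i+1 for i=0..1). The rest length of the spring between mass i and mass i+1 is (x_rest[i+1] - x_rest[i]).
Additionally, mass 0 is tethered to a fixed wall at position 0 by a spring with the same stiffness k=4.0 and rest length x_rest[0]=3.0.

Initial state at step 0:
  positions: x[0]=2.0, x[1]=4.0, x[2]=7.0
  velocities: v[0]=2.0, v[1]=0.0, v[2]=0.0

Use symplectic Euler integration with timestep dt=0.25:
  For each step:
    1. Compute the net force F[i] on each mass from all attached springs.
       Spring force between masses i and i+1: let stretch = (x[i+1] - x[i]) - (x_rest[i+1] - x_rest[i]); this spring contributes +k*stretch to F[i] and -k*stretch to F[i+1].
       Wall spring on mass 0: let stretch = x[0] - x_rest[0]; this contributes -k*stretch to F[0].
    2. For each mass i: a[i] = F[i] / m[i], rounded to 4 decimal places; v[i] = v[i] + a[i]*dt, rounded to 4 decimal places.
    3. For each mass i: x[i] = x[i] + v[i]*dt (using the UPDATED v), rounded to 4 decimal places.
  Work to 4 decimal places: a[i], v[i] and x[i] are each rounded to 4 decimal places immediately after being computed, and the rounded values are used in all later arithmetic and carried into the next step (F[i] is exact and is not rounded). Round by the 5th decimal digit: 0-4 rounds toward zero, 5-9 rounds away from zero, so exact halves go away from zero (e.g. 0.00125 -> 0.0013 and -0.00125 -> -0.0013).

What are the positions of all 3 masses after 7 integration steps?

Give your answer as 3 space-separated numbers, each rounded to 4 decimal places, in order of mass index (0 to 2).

Answer: 3.0627 6.2093 10.2238

Derivation:
Step 0: x=[2.0000 4.0000 7.0000] v=[2.0000 0.0000 0.0000]
Step 1: x=[2.5000 4.2500 7.0000] v=[2.0000 1.0000 0.0000]
Step 2: x=[2.8125 4.7500 7.0625] v=[1.2500 2.0000 0.2500]
Step 3: x=[2.9063 5.3438 7.2969] v=[0.3750 2.3750 0.9375]
Step 4: x=[2.8829 5.8165 7.7930] v=[-0.0938 1.8906 1.9844]
Step 5: x=[2.8721 6.0499 8.5450] v=[-0.0431 0.9335 3.0079]
Step 6: x=[2.9378 6.1126 9.4232] v=[0.2626 0.2508 3.5128]
Step 7: x=[3.0627 6.2093 10.2238] v=[0.4996 0.3866 3.2022]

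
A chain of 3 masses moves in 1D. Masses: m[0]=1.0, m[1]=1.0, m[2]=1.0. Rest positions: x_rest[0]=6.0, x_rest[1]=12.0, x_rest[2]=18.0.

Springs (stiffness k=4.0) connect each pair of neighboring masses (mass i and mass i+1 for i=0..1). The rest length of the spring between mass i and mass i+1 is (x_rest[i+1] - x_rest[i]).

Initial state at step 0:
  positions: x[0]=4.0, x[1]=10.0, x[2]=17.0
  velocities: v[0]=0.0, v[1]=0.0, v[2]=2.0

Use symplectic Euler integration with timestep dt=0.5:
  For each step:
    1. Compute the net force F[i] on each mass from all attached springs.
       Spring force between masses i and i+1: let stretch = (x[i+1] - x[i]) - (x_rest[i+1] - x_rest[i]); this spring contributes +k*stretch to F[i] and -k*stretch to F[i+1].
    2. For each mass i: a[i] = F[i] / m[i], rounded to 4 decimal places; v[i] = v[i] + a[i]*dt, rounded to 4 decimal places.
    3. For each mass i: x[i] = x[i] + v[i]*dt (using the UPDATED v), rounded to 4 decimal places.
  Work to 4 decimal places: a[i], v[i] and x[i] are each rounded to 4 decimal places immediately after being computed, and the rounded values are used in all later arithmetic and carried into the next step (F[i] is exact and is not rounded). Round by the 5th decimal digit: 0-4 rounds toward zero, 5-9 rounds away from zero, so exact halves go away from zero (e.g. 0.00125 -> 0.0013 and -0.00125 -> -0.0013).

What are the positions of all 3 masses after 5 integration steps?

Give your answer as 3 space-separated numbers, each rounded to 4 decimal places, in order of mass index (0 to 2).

Answer: 6.0000 12.0000 18.0000

Derivation:
Step 0: x=[4.0000 10.0000 17.0000] v=[0.0000 0.0000 2.0000]
Step 1: x=[4.0000 11.0000 17.0000] v=[0.0000 2.0000 0.0000]
Step 2: x=[5.0000 11.0000 17.0000] v=[2.0000 0.0000 0.0000]
Step 3: x=[6.0000 11.0000 17.0000] v=[2.0000 0.0000 0.0000]
Step 4: x=[6.0000 12.0000 17.0000] v=[0.0000 2.0000 0.0000]
Step 5: x=[6.0000 12.0000 18.0000] v=[0.0000 0.0000 2.0000]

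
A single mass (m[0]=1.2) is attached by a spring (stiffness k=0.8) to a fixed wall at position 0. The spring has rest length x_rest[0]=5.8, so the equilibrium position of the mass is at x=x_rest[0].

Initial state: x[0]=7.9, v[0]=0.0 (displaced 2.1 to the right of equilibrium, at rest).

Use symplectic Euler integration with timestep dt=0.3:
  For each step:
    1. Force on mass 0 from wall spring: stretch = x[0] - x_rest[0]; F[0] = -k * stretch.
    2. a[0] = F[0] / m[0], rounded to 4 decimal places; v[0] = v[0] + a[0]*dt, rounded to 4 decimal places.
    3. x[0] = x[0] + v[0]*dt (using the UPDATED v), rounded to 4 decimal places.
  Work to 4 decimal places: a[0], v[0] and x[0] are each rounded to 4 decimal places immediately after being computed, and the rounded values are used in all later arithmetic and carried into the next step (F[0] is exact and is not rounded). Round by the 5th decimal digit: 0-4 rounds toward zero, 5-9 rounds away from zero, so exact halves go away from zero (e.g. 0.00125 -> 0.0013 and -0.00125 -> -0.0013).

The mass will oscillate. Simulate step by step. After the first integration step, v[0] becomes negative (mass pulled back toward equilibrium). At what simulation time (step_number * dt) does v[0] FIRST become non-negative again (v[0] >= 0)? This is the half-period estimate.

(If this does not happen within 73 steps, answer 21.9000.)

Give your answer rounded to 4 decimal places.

Step 0: x=[7.9000] v=[0.0000]
Step 1: x=[7.7740] v=[-0.4200]
Step 2: x=[7.5296] v=[-0.8148]
Step 3: x=[7.1814] v=[-1.1607]
Step 4: x=[6.7503] v=[-1.4370]
Step 5: x=[6.2622] v=[-1.6271]
Step 6: x=[5.7464] v=[-1.7195]
Step 7: x=[5.2338] v=[-1.7088]
Step 8: x=[4.7551] v=[-1.5956]
Step 9: x=[4.3391] v=[-1.3866]
Step 10: x=[4.0108] v=[-1.0944]
Step 11: x=[3.7898] v=[-0.7366]
Step 12: x=[3.6894] v=[-0.3346]
Step 13: x=[3.7157] v=[0.0875]
First v>=0 after going negative at step 13, time=3.9000

Answer: 3.9000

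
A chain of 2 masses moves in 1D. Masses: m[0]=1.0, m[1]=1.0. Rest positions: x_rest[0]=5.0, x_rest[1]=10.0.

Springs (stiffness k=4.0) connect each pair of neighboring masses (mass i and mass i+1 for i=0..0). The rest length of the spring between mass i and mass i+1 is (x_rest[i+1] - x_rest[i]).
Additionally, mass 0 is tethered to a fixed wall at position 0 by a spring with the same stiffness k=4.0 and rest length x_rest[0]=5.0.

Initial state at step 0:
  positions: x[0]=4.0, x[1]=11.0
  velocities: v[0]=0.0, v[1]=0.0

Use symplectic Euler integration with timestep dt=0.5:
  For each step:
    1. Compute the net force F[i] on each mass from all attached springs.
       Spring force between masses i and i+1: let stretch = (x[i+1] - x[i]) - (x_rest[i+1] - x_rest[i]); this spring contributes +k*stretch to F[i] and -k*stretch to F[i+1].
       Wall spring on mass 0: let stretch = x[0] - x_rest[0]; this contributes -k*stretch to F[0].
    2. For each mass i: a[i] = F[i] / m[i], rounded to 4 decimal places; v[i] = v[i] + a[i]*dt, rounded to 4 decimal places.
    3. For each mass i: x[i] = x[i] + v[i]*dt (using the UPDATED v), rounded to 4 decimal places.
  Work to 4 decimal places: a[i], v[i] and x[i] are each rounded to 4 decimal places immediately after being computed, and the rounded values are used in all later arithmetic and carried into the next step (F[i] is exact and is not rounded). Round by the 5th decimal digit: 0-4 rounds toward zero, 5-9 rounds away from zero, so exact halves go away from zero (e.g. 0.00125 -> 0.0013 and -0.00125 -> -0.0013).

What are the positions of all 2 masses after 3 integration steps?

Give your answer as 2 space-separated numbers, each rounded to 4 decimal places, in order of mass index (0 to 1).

Step 0: x=[4.0000 11.0000] v=[0.0000 0.0000]
Step 1: x=[7.0000 9.0000] v=[6.0000 -4.0000]
Step 2: x=[5.0000 10.0000] v=[-4.0000 2.0000]
Step 3: x=[3.0000 11.0000] v=[-4.0000 2.0000]

Answer: 3.0000 11.0000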